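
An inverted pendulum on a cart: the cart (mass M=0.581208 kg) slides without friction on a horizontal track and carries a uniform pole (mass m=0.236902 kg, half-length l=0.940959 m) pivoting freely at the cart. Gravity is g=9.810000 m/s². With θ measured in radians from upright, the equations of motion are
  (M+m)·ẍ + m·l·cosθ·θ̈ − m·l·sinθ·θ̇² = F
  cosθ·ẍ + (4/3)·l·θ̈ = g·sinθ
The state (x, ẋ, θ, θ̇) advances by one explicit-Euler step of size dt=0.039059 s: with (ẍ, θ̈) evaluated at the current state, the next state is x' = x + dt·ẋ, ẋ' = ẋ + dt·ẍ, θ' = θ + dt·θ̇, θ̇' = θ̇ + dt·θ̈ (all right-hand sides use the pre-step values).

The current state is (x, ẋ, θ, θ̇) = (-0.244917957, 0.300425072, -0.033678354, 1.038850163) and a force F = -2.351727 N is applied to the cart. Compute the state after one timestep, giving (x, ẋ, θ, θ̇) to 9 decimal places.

(-0.233183654, 0.160124559, 0.006898095, 1.140330859)

sinθ=-0.033671988, cosθ=0.999432938
temp = (F + m·l·θ̇²·sinθ)/(M+m) = (-2.351727 + -0.008100541)/0.818110 = -2.884486855
θ̈ = (g·sinθ − cosθ·temp)/(l·(4/3 − m·cos²θ/(M+m))) = 2.598138604
ẍ = temp − m·l·θ̈·cosθ/(M+m) = -3.592014967
Euler: x'=-0.244917957+0.039059·0.300425072=-0.233183654, ẋ'=0.300425072+0.039059·-3.592014967=0.160124559
       θ'=-0.033678354+0.039059·1.038850163=0.006898095, θ̇'=1.038850163+0.039059·2.598138604=1.140330859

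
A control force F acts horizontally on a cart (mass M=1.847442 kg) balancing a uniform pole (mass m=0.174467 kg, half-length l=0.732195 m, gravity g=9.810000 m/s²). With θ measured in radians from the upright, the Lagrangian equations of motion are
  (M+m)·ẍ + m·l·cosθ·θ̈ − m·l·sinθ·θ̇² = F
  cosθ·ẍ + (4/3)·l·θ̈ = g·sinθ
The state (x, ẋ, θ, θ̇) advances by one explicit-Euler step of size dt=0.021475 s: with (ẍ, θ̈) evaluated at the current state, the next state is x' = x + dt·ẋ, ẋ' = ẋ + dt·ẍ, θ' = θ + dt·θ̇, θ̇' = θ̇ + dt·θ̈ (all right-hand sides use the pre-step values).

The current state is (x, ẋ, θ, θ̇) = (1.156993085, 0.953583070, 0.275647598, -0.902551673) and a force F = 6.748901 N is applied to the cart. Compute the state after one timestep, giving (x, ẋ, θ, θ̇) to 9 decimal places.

(1.177471281, 1.026355019, 0.256265301, -0.915546909)

sinθ=0.272170145, cosθ=0.962249143
temp = (F + m·l·θ̇²·sinθ)/(M+m) = (6.748901 + 0.028322050)/2.021909 = 3.351893211
θ̈ = (g·sinθ − cosθ·temp)/(l·(4/3 − m·cos²θ/(M+m))) = -0.605133213
ẍ = temp − m·l·θ̈·cosθ/(M+m) = 3.388682125
Euler: x'=1.156993085+0.021475·0.953583070=1.177471281, ẋ'=0.953583070+0.021475·3.388682125=1.026355019
       θ'=0.275647598+0.021475·-0.902551673=0.256265301, θ̇'=-0.902551673+0.021475·-0.605133213=-0.915546909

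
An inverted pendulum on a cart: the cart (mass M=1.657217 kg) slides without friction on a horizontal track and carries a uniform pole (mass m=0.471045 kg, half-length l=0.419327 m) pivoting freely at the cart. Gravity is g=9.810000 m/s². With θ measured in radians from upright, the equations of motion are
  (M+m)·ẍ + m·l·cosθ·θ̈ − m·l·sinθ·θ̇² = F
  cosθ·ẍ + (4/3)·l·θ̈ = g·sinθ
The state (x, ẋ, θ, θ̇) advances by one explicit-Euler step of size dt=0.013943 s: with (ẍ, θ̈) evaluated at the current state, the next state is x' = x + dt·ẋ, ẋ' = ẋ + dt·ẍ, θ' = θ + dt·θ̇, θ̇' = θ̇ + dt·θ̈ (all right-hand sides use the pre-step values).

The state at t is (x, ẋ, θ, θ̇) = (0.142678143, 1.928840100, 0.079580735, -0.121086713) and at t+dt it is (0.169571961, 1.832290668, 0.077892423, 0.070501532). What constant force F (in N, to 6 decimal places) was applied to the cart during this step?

F = -12.032030 N

ẍ = (ẋ'−ẋ)/dt = (1.832290668−1.928840100)/0.013943 = -6.924581
θ̈ = (θ̇'−θ̇)/dt = (0.070501532−-0.121086713)/0.013943 = 13.740819
sinθ=0.079497, cosθ=0.996835
F = (M+m)·ẍ + m·l·cosθ·θ̈ − m·l·sinθ·θ̇² = -14.737323 + 2.705523 − 0.000230 = -12.032030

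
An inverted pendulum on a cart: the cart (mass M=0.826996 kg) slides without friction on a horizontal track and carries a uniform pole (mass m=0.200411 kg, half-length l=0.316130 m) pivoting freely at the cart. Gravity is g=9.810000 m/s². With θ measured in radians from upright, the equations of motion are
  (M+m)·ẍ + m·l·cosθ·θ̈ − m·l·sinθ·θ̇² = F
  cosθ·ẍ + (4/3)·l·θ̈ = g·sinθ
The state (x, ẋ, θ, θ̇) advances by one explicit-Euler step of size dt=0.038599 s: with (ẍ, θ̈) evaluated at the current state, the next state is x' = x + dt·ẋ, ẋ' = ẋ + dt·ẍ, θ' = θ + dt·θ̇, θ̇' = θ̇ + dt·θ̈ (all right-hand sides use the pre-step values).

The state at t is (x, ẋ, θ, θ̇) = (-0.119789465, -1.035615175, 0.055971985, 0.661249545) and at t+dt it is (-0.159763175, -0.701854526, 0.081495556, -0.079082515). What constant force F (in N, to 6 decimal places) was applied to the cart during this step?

ẍ = (ẋ'−ẋ)/dt = (-0.701854526−-1.035615175)/0.038599 = 8.646873
θ̈ = (θ̇'−θ̇)/dt = (-0.079082515−0.661249545)/0.038599 = -19.180084
sinθ=0.055943, cosθ=0.998434
F = (M+m)·ẍ + m·l·cosθ·θ̈ − m·l·sinθ·θ̇² = 8.883858 + -1.213269 − 0.001550 = 7.669039

F = 7.669039 N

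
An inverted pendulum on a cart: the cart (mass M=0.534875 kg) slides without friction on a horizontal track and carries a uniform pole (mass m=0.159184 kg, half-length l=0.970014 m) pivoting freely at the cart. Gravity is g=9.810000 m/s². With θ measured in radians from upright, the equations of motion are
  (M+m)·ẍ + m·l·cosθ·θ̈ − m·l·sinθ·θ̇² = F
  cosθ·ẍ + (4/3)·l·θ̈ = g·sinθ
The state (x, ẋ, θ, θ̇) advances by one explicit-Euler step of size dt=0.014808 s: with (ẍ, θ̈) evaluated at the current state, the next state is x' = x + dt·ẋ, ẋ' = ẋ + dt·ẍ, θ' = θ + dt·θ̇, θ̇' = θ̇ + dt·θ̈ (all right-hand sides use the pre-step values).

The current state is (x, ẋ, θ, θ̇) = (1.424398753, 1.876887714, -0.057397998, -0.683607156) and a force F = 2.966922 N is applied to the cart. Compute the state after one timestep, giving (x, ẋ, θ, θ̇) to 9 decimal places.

(1.452191706, 1.954907142, -0.067520853, -0.750274522)

sinθ=-0.057366487, cosθ=0.998353187
temp = (F + m·l·θ̇²·sinθ)/(M+m) = (2.966922 + -0.004139509)/0.694059 = 4.268776128
θ̈ = (g·sinθ − cosθ·temp)/(l·(4/3 − m·cos²θ/(M+m))) = -4.502118210
ẍ = temp − m·l·θ̈·cosθ/(M+m) = 5.268734978
Euler: x'=1.424398753+0.014808·1.876887714=1.452191706, ẋ'=1.876887714+0.014808·5.268734978=1.954907142
       θ'=-0.057397998+0.014808·-0.683607156=-0.067520853, θ̇'=-0.683607156+0.014808·-4.502118210=-0.750274522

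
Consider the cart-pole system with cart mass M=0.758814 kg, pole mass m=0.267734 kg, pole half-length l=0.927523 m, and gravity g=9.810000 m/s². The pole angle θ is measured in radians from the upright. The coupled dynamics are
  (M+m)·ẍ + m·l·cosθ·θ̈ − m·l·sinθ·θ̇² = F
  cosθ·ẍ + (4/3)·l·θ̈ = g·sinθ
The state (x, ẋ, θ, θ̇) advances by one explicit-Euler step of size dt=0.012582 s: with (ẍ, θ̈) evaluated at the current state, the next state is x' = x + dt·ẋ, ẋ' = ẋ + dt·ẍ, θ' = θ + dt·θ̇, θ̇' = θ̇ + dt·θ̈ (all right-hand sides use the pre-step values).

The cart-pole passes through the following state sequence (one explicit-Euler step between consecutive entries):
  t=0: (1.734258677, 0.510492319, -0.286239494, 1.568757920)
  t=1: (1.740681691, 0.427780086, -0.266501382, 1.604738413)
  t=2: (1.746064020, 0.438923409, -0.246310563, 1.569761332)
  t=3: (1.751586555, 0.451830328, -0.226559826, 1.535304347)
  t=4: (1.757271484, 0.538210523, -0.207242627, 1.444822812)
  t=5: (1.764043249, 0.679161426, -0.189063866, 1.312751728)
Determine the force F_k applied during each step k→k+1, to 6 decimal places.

F_0 = -5.894575 N
F_1 = 0.411616 N
F_2 = 0.542713 N
F_3 = 5.438940 N
F_4 = 9.055761 N

step 0→1:
  ẍ = (ẋ'−ẋ)/dt = (0.427780086−0.510492319)/0.012582 = -6.573854
  θ̈ = (θ̇'−θ̇)/dt = (1.604738413−1.568757920)/0.012582 = 2.859680
  sinθ=-0.282347, cosθ=0.959312
  F = (M+m)·ẍ + m·l·cosθ·θ̈ − m·l·sinθ·θ̇² = -6.748377 + 0.681249 − -0.172553 = -5.894575
step 1→2:
  ẍ = (ẋ'−ẋ)/dt = (0.438923409−0.427780086)/0.012582 = 0.885656
  θ̈ = (θ̇'−θ̇)/dt = (1.569761332−1.604738413)/0.012582 = -2.779930
  sinθ=-0.263358, cosθ=0.964698
  F = (M+m)·ẍ + m·l·cosθ·θ̈ − m·l·sinθ·θ̇² = 0.909168 + -0.665968 − -0.168416 = 0.411616
step 2→3:
  ẍ = (ẋ'−ẋ)/dt = (0.451830328−0.438923409)/0.012582 = 1.025824
  θ̈ = (θ̇'−θ̇)/dt = (1.535304347−1.569761332)/0.012582 = -2.738594
  sinθ=-0.243828, cosθ=0.969819
  F = (M+m)·ẍ + m·l·cosθ·θ̈ − m·l·sinθ·θ̇² = 1.053058 + -0.659548 − -0.149203 = 0.542713
step 3→4:
  ẍ = (ẋ'−ẋ)/dt = (0.538210523−0.451830328)/0.012582 = 6.865379
  θ̈ = (θ̇'−θ̇)/dt = (1.444822812−1.535304347)/0.012582 = -7.191348
  sinθ=-0.224627, cosθ=0.974445
  F = (M+m)·ẍ + m·l·cosθ·θ̈ − m·l·sinθ·θ̇² = 7.047641 + -1.740186 − -0.131486 = 5.438940
step 4→5:
  ẍ = (ẋ'−ẋ)/dt = (0.679161426−0.538210523)/0.012582 = 11.202583
  θ̈ = (θ̇'−θ̇)/dt = (1.312751728−1.444822812)/0.012582 = -10.496828
  sinθ=-0.205762, cosθ=0.978602
  F = (M+m)·ẍ + m·l·cosθ·θ̈ − m·l·sinθ·θ̇² = 11.499989 + -2.550894 − -0.106665 = 9.055761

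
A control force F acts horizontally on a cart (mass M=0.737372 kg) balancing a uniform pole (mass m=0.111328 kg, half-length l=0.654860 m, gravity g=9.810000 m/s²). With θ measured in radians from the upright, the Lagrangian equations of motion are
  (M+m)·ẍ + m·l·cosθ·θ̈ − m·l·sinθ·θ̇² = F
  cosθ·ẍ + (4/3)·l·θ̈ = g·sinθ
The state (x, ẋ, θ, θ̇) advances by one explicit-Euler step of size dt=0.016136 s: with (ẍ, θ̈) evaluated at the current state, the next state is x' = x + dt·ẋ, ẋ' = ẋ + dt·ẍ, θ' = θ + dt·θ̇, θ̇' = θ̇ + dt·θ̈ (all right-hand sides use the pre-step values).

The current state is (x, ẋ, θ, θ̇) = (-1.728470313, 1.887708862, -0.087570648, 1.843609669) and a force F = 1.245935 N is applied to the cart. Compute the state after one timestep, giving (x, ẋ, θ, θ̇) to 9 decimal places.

(-1.698010243, 1.915007183, -0.057822162, 1.796609628)

sinθ=-0.087458767, cosθ=0.996168140
temp = (F + m·l·θ̇²·sinθ)/(M+m) = (1.245935 + -0.021671760)/0.848700 = 1.442515895
θ̈ = (g·sinθ − cosθ·temp)/(l·(4/3 − m·cos²θ/(M+m))) = -2.912744248
ẍ = temp − m·l·θ̈·cosθ/(M+m) = 1.691765036
Euler: x'=-1.728470313+0.016136·1.887708862=-1.698010243, ẋ'=1.887708862+0.016136·1.691765036=1.915007183
       θ'=-0.087570648+0.016136·1.843609669=-0.057822162, θ̇'=1.843609669+0.016136·-2.912744248=1.796609628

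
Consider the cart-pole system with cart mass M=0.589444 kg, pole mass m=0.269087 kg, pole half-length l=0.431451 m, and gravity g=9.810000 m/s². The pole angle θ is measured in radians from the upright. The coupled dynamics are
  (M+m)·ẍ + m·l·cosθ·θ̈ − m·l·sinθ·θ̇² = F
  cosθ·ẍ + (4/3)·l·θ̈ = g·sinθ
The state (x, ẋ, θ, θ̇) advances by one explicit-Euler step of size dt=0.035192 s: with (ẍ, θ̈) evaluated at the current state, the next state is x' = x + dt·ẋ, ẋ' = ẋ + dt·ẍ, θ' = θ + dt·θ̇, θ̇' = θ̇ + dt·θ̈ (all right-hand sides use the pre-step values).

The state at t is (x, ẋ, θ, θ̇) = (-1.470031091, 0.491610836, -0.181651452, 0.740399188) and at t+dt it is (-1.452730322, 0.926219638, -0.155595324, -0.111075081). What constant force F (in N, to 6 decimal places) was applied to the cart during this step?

F = 7.851270 N

ẍ = (ẋ'−ẋ)/dt = (0.926219638−0.491610836)/0.035192 = 12.349648
θ̈ = (θ̇'−θ̇)/dt = (-0.111075081−0.740399188)/0.035192 = -24.195109
sinθ=-0.180654, cosθ=0.983547
F = (M+m)·ẍ + m·l·cosθ·θ̈ − m·l·sinθ·θ̇² = 10.602555 + -2.762783 − -0.011498 = 7.851270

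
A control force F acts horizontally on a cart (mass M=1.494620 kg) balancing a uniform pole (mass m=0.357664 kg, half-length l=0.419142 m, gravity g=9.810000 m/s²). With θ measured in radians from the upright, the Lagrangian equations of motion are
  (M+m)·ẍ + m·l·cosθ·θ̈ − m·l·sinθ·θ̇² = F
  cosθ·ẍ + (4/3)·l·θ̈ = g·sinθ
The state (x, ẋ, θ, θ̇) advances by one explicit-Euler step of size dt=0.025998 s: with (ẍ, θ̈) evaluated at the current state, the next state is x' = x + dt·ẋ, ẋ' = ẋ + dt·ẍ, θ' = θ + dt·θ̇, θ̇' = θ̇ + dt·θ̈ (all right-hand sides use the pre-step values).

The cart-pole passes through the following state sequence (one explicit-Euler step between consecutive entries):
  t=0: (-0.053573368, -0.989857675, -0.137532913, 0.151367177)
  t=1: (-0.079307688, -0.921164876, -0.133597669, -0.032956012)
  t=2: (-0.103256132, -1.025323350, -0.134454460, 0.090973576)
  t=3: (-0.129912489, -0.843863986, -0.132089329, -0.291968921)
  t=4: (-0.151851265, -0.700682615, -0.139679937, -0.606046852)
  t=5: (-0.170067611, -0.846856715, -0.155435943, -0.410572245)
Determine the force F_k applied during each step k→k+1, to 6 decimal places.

step 0→1:
  ẍ = (ẋ'−ẋ)/dt = (-0.921164876−-0.989857675)/0.025998 = 2.642234
  θ̈ = (θ̇'−θ̇)/dt = (-0.032956012−0.151367177)/0.025998 = -7.089899
  sinθ=-0.137100, cosθ=0.990557
  F = (M+m)·ẍ + m·l·cosθ·θ̈ − m·l·sinθ·θ̇² = 4.894168 + -1.052825 − -0.000471 = 3.841814
step 1→2:
  ẍ = (ẋ'−ẋ)/dt = (-1.025323350−-0.921164876)/0.025998 = -4.006403
  θ̈ = (θ̇'−θ̇)/dt = (0.090973576−-0.032956012)/0.025998 = 4.766889
  sinθ=-0.133201, cosθ=0.991089
  F = (M+m)·ẍ + m·l·cosθ·θ̈ − m·l·sinθ·θ̇² = -7.420997 + 0.708246 − -0.000022 = -6.712729
step 2→3:
  ẍ = (ẋ'−ẋ)/dt = (-0.843863986−-1.025323350)/0.025998 = 6.979743
  θ̈ = (θ̇'−θ̇)/dt = (-0.291968921−0.090973576)/0.025998 = -14.729691
  sinθ=-0.134050, cosθ=0.990975
  F = (M+m)·ẍ + m·l·cosθ·θ̈ − m·l·sinθ·θ̇² = 12.928467 + -2.188228 − -0.000166 = 10.740405
step 3→4:
  ẍ = (ẋ'−ẋ)/dt = (-0.700682615−-0.843863986)/0.025998 = 5.507399
  θ̈ = (θ̇'−θ̇)/dt = (-0.606046852−-0.291968921)/0.025998 = -12.080850
  sinθ=-0.131706, cosθ=0.991289
  F = (M+m)·ẍ + m·l·cosθ·θ̈ − m·l·sinθ·θ̇² = 10.201268 + -1.795288 − -0.001683 = 8.407663
step 4→5:
  ẍ = (ẋ'−ẋ)/dt = (-0.846856715−-0.700682615)/0.025998 = -5.622513
  θ̈ = (θ̇'−θ̇)/dt = (-0.410572245−-0.606046852)/0.025998 = 7.518832
  sinθ=-0.139226, cosθ=0.990261
  F = (M+m)·ẍ + m·l·cosθ·θ̈ − m·l·sinθ·θ̇² = -10.414491 + 1.116185 − -0.007666 = -9.290640

F_0 = 3.841814 N
F_1 = -6.712729 N
F_2 = 10.740405 N
F_3 = 8.407663 N
F_4 = -9.290640 N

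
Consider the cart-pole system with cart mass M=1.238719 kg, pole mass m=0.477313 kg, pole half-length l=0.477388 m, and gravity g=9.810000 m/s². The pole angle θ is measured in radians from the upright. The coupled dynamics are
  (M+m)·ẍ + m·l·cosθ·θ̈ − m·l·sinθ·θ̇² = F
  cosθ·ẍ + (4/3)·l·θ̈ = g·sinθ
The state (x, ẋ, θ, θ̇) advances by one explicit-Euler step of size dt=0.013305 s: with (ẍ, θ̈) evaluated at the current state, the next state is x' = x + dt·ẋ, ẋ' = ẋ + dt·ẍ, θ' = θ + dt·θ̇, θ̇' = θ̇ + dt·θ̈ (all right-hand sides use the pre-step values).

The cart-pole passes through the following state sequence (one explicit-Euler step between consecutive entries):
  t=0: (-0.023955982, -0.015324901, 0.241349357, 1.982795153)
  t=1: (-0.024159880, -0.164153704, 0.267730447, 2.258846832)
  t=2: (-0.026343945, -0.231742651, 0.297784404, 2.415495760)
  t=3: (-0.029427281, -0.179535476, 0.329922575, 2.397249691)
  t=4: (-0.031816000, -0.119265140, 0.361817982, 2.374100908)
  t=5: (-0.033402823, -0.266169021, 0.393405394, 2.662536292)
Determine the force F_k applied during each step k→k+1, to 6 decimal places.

step 0→1:
  ẍ = (ẋ'−ẋ)/dt = (-0.164153704−-0.015324901)/0.013305 = -11.185930
  θ̈ = (θ̇'−θ̇)/dt = (2.258846832−1.982795153)/0.013305 = 20.747965
  sinθ=0.239013, cosθ=0.971016
  F = (M+m)·ẍ + m·l·cosθ·θ̈ − m·l·sinθ·θ̇² = -19.195414 + 4.590678 − 0.214117 = -14.818854
step 1→2:
  ẍ = (ẋ'−ẋ)/dt = (-0.231742651−-0.164153704)/0.013305 = -5.079966
  θ̈ = (θ̇'−θ̇)/dt = (2.415495760−2.258846832)/0.013305 = 11.773689
  sinθ=0.264543, cosθ=0.964374
  F = (M+m)·ẍ + m·l·cosθ·θ̈ − m·l·sinθ·θ̇² = -8.717384 + 2.587216 − 0.307571 = -6.437739
step 2→3:
  ẍ = (ẋ'−ẋ)/dt = (-0.179535476−-0.231742651)/0.013305 = 3.923876
  θ̈ = (θ̇'−θ̇)/dt = (2.397249691−2.415495760)/0.013305 = -1.371369
  sinθ=0.293403, cosθ=0.955989
  F = (M+m)·ẍ + m·l·cosθ·θ̈ − m·l·sinθ·θ̇² = 6.733497 + -0.298732 − 0.390078 = 6.044687
step 3→4:
  ẍ = (ẋ'−ẋ)/dt = (-0.119265140−-0.179535476)/0.013305 = 4.529901
  θ̈ = (θ̇'−θ̇)/dt = (2.374100908−2.397249691)/0.013305 = -1.739856
  sinθ=0.323970, cosθ=0.946067
  F = (M+m)·ẍ + m·l·cosθ·θ̈ − m·l·sinθ·θ̇² = 7.773455 + -0.375068 − 0.424234 = 6.974153
step 4→5:
  ẍ = (ẋ'−ẋ)/dt = (-0.266169021−-0.119265140)/0.013305 = -11.041254
  θ̈ = (θ̇'−θ̇)/dt = (2.662536292−2.374100908)/0.013305 = 21.678721
  sinθ=0.353975, cosθ=0.935255
  F = (M+m)·ẍ + m·l·cosθ·θ̈ − m·l·sinθ·θ̇² = -18.947145 + 4.619962 − 0.454617 = -14.781800

F_0 = -14.818854 N
F_1 = -6.437739 N
F_2 = 6.044687 N
F_3 = 6.974153 N
F_4 = -14.781800 N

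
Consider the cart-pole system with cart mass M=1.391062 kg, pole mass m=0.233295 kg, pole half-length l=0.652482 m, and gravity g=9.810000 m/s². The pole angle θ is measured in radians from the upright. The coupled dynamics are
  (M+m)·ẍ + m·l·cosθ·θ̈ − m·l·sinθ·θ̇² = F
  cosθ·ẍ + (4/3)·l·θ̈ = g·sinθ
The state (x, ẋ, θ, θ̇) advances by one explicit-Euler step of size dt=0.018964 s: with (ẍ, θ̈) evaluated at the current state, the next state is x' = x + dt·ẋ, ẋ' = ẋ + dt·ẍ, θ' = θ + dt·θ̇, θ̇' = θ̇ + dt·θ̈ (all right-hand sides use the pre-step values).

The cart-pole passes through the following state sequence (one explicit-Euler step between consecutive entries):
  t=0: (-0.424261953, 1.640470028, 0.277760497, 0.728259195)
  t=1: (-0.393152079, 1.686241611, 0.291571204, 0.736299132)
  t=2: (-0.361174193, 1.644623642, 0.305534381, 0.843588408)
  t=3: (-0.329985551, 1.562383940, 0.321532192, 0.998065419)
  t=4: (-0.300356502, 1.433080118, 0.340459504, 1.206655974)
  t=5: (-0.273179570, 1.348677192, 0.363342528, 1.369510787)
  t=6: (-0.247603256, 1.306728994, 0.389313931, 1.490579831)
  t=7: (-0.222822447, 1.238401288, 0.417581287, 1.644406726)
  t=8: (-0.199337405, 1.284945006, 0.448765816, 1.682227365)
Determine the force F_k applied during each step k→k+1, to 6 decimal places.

step 0→1:
  ẍ = (ẋ'−ẋ)/dt = (1.686241611−1.640470028)/0.018964 = 2.413604
  θ̈ = (θ̇'−θ̇)/dt = (0.736299132−0.728259195)/0.018964 = 0.423958
  sinθ=0.274203, cosθ=0.961672
  F = (M+m)·ẍ + m·l·cosθ·θ̈ − m·l·sinθ·θ̇² = 3.920554 + 0.062062 − 0.022137 = 3.960479
step 1→2:
  ẍ = (ẋ'−ẋ)/dt = (1.644623642−1.686241611)/0.018964 = -2.194578
  θ̈ = (θ̇'−θ̇)/dt = (0.843588408−0.736299132)/0.018964 = 5.657524
  sinθ=0.287457, cosθ=0.957793
  F = (M+m)·ẍ + m·l·cosθ·θ̈ − m·l·sinθ·θ̇² = -3.564777 + 0.824845 − 0.023722 = -2.763655
step 2→3:
  ẍ = (ẋ'−ẋ)/dt = (1.562383940−1.644623642)/0.018964 = -4.336622
  θ̈ = (θ̇'−θ̇)/dt = (0.998065419−0.843588408)/0.018964 = 8.145803
  sinθ=0.300803, cosθ=0.953686
  F = (M+m)·ẍ + m·l·cosθ·θ̈ − m·l·sinθ·θ̇² = -7.044223 + 1.182533 − 0.032585 = -5.894274
step 3→4:
  ẍ = (ẋ'−ẋ)/dt = (1.433080118−1.562383940)/0.018964 = -6.818383
  θ̈ = (θ̇'−θ̇)/dt = (1.206655974−0.998065419)/0.018964 = 10.999291
  sinθ=0.316021, cosθ=0.948752
  F = (M+m)·ẍ + m·l·cosθ·θ̈ − m·l·sinθ·θ̇² = -11.075489 + 1.588516 − 0.047919 = -9.534892
step 4→5:
  ẍ = (ẋ'−ẋ)/dt = (1.348677192−1.433080118)/0.018964 = -4.450692
  θ̈ = (θ̇'−θ̇)/dt = (1.369510787−1.206655974)/0.018964 = 8.587577
  sinθ=0.333920, cosθ=0.942601
  F = (M+m)·ẍ + m·l·cosθ·θ̈ − m·l·sinθ·θ̇² = -7.229513 + 1.232176 − 0.074009 = -6.071346
step 5→6:
  ẍ = (ẋ'−ẋ)/dt = (1.306728994−1.348677192)/0.018964 = -2.211991
  θ̈ = (θ̇'−θ̇)/dt = (1.490579831−1.369510787)/0.018964 = 6.384151
  sinθ=0.355401, cosθ=0.934714
  F = (M+m)·ẍ + m·l·cosθ·θ̈ − m·l·sinθ·θ̇² = -3.593063 + 0.908356 − 0.101467 = -2.786174
step 6→7:
  ẍ = (ẋ'−ẋ)/dt = (1.238401288−1.306728994)/0.018964 = -3.603022
  θ̈ = (θ̇'−θ̇)/dt = (1.644406726−1.490579831)/0.018964 = 8.111522
  sinθ=0.379554, cosθ=0.925170
  F = (M+m)·ẍ + m·l·cosθ·θ̈ − m·l·sinθ·θ̇² = -5.852594 + 1.142346 − 0.128368 = -4.838616
step 7→8:
  ẍ = (ẋ'−ẋ)/dt = (1.284945006−1.238401288)/0.018964 = 2.454320
  θ̈ = (θ̇'−θ̇)/dt = (1.682227365−1.644406726)/0.018964 = 1.994339
  sinθ=0.405551, cosθ=0.914073
  F = (M+m)·ẍ + m·l·cosθ·θ̈ − m·l·sinθ·θ̇² = 3.986691 + 0.277494 − 0.166931 = 4.097254

F_0 = 3.960479 N
F_1 = -2.763655 N
F_2 = -5.894274 N
F_3 = -9.534892 N
F_4 = -6.071346 N
F_5 = -2.786174 N
F_6 = -4.838616 N
F_7 = 4.097254 N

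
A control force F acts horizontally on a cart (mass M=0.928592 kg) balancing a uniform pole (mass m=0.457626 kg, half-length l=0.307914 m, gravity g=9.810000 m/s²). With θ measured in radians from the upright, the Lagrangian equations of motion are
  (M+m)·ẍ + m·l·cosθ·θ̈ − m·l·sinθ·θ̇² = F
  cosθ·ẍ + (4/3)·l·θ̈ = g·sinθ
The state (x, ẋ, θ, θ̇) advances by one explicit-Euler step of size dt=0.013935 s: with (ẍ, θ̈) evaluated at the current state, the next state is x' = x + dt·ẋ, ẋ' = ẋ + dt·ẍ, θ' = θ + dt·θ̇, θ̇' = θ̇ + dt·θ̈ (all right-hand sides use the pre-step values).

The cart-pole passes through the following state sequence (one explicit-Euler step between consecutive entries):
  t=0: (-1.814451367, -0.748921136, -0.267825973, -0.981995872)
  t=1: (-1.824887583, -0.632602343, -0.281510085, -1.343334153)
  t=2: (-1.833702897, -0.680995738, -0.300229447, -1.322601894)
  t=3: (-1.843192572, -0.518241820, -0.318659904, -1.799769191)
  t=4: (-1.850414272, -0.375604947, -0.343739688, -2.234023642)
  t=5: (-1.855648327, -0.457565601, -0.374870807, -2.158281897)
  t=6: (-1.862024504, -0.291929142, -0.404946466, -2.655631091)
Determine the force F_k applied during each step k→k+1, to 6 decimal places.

F_0 = 8.083498 N
F_1 = -4.542020 N
F_2 = 11.653998 N
F_3 = 10.162072 N
F_4 = -7.195140 N
F_5 = 12.037525 N

step 0→1:
  ẍ = (ẋ'−ẋ)/dt = (-0.632602343−-0.748921136)/0.013935 = 8.347240
  θ̈ = (θ̇'−θ̇)/dt = (-1.343334153−-0.981995872)/0.013935 = -25.930268
  sinθ=-0.264636, cosθ=0.964348
  F = (M+m)·ẍ + m·l·cosθ·θ̈ − m·l·sinθ·θ̇² = 11.571095 + -3.523556 − -0.035959 = 8.083498
step 1→2:
  ẍ = (ẋ'−ẋ)/dt = (-0.680995738−-0.632602343)/0.013935 = -3.472795
  θ̈ = (θ̇'−θ̇)/dt = (-1.322601894−-1.343334153)/0.013935 = 1.487783
  sinθ=-0.277807, cosθ=0.960637
  F = (M+m)·ẍ + m·l·cosθ·θ̈ − m·l·sinθ·θ̇² = -4.814051 + 0.201391 − -0.070640 = -4.542020
step 2→3:
  ẍ = (ẋ'−ẋ)/dt = (-0.518241820−-0.680995738)/0.013935 = 11.679506
  θ̈ = (θ̇'−θ̇)/dt = (-1.799769191−-1.322601894)/0.013935 = -34.242361
  sinθ=-0.295739, cosθ=0.955269
  F = (M+m)·ẍ + m·l·cosθ·θ̈ − m·l·sinθ·θ̇² = 16.190342 + -4.609240 − -0.072897 = 11.653998
step 3→4:
  ẍ = (ẋ'−ẋ)/dt = (-0.375604947−-0.518241820)/0.013935 = 10.235872
  θ̈ = (θ̇'−θ̇)/dt = (-2.234023642−-1.799769191)/0.013935 = -31.162860
  sinθ=-0.313294, cosθ=0.949656
  F = (M+m)·ẍ + m·l·cosθ·θ̈ − m·l·sinθ·θ̇² = 14.189150 + -4.170074 − -0.142997 = 10.162072
step 4→5:
  ẍ = (ẋ'−ẋ)/dt = (-0.457565601−-0.375604947)/0.013935 = -5.881640
  θ̈ = (θ̇'−θ̇)/dt = (-2.158281897−-2.234023642)/0.013935 = 5.435360
  sinθ=-0.337010, cosθ=0.941501
  F = (M+m)·ẍ + m·l·cosθ·θ̈ − m·l·sinθ·θ̇² = -8.153235 + 0.721090 − -0.237006 = -7.195140
step 5→6:
  ẍ = (ẋ'−ẋ)/dt = (-0.291929142−-0.457565601)/0.013935 = 11.886362
  θ̈ = (θ̇'−θ̇)/dt = (-2.655631091−-2.158281897)/0.013935 = -35.690649
  sinθ=-0.366152, cosθ=0.930555
  F = (M+m)·ẍ + m·l·cosθ·θ̈ − m·l·sinθ·θ̇² = 16.477089 + -4.679900 − -0.240336 = 12.037525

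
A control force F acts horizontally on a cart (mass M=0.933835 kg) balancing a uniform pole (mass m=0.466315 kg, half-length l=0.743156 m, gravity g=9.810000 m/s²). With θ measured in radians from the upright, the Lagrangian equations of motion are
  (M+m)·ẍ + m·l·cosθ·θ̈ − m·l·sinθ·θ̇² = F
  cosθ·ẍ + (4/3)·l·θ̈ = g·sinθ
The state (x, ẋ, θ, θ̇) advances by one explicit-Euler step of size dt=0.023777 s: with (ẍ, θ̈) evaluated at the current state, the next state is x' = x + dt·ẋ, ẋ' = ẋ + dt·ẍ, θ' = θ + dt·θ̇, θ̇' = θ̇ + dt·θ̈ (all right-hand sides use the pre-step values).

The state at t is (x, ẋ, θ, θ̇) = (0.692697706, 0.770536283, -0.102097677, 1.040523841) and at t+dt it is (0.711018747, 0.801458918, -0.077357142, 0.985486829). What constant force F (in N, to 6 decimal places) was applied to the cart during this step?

ẍ = (ẋ'−ẋ)/dt = (0.801458918−0.770536283)/0.023777 = 1.300527
θ̈ = (θ̇'−θ̇)/dt = (0.985486829−1.040523841)/0.023777 = -2.314716
sinθ=-0.101920, cosθ=0.994793
F = (M+m)·ẍ + m·l·cosθ·θ̈ − m·l·sinθ·θ̇² = 1.820933 + -0.797976 − -0.038241 = 1.061198

F = 1.061198 N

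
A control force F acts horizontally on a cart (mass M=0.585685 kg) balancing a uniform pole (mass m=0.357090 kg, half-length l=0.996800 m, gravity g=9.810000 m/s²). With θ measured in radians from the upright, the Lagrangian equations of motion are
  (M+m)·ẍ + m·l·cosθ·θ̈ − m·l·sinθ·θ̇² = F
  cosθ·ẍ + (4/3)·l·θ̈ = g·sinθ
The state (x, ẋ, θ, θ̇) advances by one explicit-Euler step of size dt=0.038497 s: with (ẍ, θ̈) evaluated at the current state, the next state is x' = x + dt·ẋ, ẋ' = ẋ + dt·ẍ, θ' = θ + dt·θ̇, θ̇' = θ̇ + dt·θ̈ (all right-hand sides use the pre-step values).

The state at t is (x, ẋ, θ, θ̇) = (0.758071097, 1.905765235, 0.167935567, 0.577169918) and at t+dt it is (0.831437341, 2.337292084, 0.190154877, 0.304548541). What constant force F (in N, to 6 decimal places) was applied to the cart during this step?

F = 8.062863 N

ẍ = (ẋ'−ẋ)/dt = (2.337292084−1.905765235)/0.038497 = 11.209363
θ̈ = (θ̇'−θ̇)/dt = (0.304548541−0.577169918)/0.038497 = -7.081627
sinθ=0.167147, cosθ=0.985932
F = (M+m)·ẍ + m·l·cosθ·θ̈ − m·l·sinθ·θ̇² = 10.567907 + -2.485225 − 0.019819 = 8.062863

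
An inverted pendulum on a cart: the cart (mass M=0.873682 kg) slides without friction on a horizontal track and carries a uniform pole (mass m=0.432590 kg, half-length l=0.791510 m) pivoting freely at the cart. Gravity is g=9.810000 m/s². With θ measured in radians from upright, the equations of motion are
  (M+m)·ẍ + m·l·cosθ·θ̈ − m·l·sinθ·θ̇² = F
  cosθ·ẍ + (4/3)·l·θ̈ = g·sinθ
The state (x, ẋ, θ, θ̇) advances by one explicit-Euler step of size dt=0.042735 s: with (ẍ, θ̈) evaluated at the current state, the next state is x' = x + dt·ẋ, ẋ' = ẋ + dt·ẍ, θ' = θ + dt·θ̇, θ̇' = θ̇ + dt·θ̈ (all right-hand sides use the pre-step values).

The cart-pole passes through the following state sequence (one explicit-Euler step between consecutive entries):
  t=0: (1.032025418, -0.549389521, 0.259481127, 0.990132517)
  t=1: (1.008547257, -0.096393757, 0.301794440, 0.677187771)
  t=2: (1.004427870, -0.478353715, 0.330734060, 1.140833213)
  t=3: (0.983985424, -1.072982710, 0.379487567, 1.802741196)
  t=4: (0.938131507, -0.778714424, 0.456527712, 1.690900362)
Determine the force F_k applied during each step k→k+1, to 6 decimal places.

F_0 = 11.337079 N
F_1 = -8.175057 N
F_2 = -13.304726 N
F_3 = 7.750291 N

step 0→1:
  ẍ = (ẋ'−ẋ)/dt = (-0.096393757−-0.549389521)/0.042735 = 10.600111
  θ̈ = (θ̇'−θ̇)/dt = (0.677187771−0.990132517)/0.042735 = -7.322914
  sinθ=0.256579, cosθ=0.966523
  F = (M+m)·ẍ + m·l·cosθ·θ̈ − m·l·sinθ·θ̇² = 13.846629 + -2.423423 − 0.086127 = 11.337079
step 1→2:
  ẍ = (ẋ'−ẋ)/dt = (-0.478353715−-0.096393757)/0.042735 = -8.937872
  θ̈ = (θ̇'−θ̇)/dt = (1.140833213−0.677187771)/0.042735 = 10.849314
  sinθ=0.297234, cosθ=0.954805
  F = (M+m)·ẍ + m·l·cosθ·θ̈ − m·l·sinθ·θ̇² = -11.675292 + 3.546906 − 0.046671 = -8.175057
step 2→3:
  ẍ = (ẋ'−ẋ)/dt = (-1.072982710−-0.478353715)/0.042735 = -13.914332
  θ̈ = (θ̇'−θ̇)/dt = (1.802741196−1.140833213)/0.042735 = 15.488662
  sinθ=0.324737, cosθ=0.945804
  F = (M+m)·ẍ + m·l·cosθ·θ̈ − m·l·sinθ·θ̇² = -18.175903 + 5.015890 − 0.144714 = -13.304726
step 3→4:
  ẍ = (ẋ'−ẋ)/dt = (-0.778714424−-1.072982710)/0.042735 = 6.885885
  θ̈ = (θ̇'−θ̇)/dt = (1.690900362−1.802741196)/0.042735 = -2.617078
  sinθ=0.370445, cosθ=0.928855
  F = (M+m)·ẍ + m·l·cosθ·θ̈ − m·l·sinθ·θ̇² = 8.994838 + -0.832333 − 0.412214 = 7.750291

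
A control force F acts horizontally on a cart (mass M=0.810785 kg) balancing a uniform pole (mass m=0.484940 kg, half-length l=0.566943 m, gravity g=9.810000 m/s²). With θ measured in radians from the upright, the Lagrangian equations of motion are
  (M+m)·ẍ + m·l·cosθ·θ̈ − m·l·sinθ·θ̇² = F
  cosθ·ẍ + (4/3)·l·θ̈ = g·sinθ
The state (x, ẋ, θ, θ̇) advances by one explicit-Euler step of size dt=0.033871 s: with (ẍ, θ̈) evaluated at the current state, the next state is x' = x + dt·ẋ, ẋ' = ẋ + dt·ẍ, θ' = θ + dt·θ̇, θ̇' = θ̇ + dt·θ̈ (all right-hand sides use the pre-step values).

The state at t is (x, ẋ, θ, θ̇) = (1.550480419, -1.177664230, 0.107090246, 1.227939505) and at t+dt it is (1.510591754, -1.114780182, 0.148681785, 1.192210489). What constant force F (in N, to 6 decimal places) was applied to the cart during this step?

ẍ = (ẋ'−ẋ)/dt = (-1.114780182−-1.177664230)/0.033871 = 1.856575
θ̈ = (θ̇'−θ̇)/dt = (1.192210489−1.227939505)/0.033871 = -1.054856
sinθ=0.106886, cosθ=0.994271
F = (M+m)·ẍ + m·l·cosθ·θ̈ − m·l·sinθ·θ̇² = 2.405610 + -0.288354 − 0.044310 = 2.072947

F = 2.072947 N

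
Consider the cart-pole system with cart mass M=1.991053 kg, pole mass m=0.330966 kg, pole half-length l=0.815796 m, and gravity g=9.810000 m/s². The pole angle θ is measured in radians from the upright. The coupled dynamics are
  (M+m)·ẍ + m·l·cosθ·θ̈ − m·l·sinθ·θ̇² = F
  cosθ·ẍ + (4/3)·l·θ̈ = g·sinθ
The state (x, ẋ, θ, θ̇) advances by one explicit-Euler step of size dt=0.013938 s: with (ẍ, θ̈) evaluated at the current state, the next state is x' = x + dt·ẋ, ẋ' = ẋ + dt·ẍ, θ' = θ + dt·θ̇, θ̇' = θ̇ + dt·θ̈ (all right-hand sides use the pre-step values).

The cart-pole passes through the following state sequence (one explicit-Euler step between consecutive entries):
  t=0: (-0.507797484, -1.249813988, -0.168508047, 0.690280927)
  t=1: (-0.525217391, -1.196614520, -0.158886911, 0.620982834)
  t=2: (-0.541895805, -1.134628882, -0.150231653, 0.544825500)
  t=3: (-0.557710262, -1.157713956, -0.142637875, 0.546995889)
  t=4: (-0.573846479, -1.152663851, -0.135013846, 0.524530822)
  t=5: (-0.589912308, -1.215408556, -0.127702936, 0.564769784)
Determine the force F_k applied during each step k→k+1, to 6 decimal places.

F_0 = 7.561012 N
F_1 = 8.886347 N
F_2 = -3.792322 N
F_3 = 0.422049 N
F_4 = -9.670638 N

step 0→1:
  ẍ = (ẋ'−ẋ)/dt = (-1.196614520−-1.249813988)/0.013938 = 3.816865
  θ̈ = (θ̇'−θ̇)/dt = (0.620982834−0.690280927)/0.013938 = -4.971882
  sinθ=-0.167712, cosθ=0.985836
  F = (M+m)·ẍ + m·l·cosθ·θ̈ − m·l·sinθ·θ̇² = 8.862834 + -1.323398 − -0.021576 = 7.561012
step 1→2:
  ẍ = (ẋ'−ẋ)/dt = (-1.134628882−-1.196614520)/0.013938 = 4.447240
  θ̈ = (θ̇'−θ̇)/dt = (0.544825500−0.620982834)/0.013938 = -5.464007
  sinθ=-0.158219, cosθ=0.987404
  F = (M+m)·ẍ + m·l·cosθ·θ̈ − m·l·sinθ·θ̇² = 10.326577 + -1.456703 − -0.016473 = 8.886347
step 2→3:
  ẍ = (ẋ'−ẋ)/dt = (-1.157713956−-1.134628882)/0.013938 = -1.656269
  θ̈ = (θ̇'−θ̇)/dt = (0.546995889−0.544825500)/0.013938 = 0.155717
  sinθ=-0.149667, cosθ=0.988736
  F = (M+m)·ẍ + m·l·cosθ·θ̈ − m·l·sinθ·θ̇² = -3.845887 + 0.041570 − -0.011995 = -3.792322
step 3→4:
  ẍ = (ẋ'−ẋ)/dt = (-1.152663851−-1.157713956)/0.013938 = 0.362326
  θ̈ = (θ̇'−θ̇)/dt = (0.524530822−0.546995889)/0.013938 = -1.611786
  sinθ=-0.142155, cosθ=0.989844
  F = (M+m)·ẍ + m·l·cosθ·θ̈ − m·l·sinθ·θ̇² = 0.841329 + -0.430764 − -0.011484 = 0.422049
step 4→5:
  ẍ = (ẋ'−ẋ)/dt = (-1.215408556−-1.152663851)/0.013938 = -4.501701
  θ̈ = (θ̇'−θ̇)/dt = (0.564769784−0.524530822)/0.013938 = 2.886997
  sinθ=-0.134604, cosθ=0.990899
  F = (M+m)·ẍ + m·l·cosθ·θ̈ − m·l·sinθ·θ̇² = -10.453035 + 0.772398 − -0.009999 = -9.670638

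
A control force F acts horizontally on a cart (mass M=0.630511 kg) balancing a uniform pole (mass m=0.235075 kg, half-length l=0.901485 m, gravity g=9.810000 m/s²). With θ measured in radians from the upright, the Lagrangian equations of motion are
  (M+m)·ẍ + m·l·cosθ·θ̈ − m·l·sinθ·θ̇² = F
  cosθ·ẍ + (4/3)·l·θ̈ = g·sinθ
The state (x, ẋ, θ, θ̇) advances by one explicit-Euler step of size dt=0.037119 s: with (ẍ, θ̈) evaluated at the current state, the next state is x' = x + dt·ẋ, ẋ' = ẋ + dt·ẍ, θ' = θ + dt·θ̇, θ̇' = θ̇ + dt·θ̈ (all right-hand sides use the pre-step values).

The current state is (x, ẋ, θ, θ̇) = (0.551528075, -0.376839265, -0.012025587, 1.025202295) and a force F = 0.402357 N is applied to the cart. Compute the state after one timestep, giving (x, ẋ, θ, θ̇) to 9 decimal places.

(0.537540178, -0.354196708, 0.026028897, 1.002722902)

sinθ=-0.012025297, cosθ=0.999927694
temp = (F + m·l·θ̇²·sinθ)/(M+m) = (0.402357 + -0.002678428)/0.865586 = 0.461743342
θ̈ = (g·sinθ − cosθ·temp)/(l·(4/3 − m·cos²θ/(M+m))) = -0.605603403
ẍ = temp − m·l·θ̈·cosθ/(M+m) = 0.609999121
Euler: x'=0.551528075+0.037119·-0.376839265=0.537540178, ẋ'=-0.376839265+0.037119·0.609999121=-0.354196708
       θ'=-0.012025587+0.037119·1.025202295=0.026028897, θ̇'=1.025202295+0.037119·-0.605603403=1.002722902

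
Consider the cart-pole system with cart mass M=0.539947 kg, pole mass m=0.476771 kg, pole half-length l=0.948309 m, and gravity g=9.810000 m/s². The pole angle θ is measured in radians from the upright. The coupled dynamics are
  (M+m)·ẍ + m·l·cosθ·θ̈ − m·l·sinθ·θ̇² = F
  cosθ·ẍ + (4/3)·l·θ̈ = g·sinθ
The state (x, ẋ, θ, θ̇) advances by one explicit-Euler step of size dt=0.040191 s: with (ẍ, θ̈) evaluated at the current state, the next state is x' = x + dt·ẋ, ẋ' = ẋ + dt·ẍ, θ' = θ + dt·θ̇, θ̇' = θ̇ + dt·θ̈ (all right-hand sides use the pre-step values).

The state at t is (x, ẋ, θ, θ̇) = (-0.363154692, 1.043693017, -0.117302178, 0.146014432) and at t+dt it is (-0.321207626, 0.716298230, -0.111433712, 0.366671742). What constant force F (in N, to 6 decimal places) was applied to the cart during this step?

ẍ = (ẋ'−ẋ)/dt = (0.716298230−1.043693017)/0.040191 = -8.145973
θ̈ = (θ̇'−θ̇)/dt = (0.366671742−0.146014432)/0.040191 = 5.490217
sinθ=-0.117033, cosθ=0.993128
F = (M+m)·ẍ + m·l·cosθ·θ̈ − m·l·sinθ·θ̇² = -8.282157 + 2.465213 − -0.001128 = -5.815816

F = -5.815816 N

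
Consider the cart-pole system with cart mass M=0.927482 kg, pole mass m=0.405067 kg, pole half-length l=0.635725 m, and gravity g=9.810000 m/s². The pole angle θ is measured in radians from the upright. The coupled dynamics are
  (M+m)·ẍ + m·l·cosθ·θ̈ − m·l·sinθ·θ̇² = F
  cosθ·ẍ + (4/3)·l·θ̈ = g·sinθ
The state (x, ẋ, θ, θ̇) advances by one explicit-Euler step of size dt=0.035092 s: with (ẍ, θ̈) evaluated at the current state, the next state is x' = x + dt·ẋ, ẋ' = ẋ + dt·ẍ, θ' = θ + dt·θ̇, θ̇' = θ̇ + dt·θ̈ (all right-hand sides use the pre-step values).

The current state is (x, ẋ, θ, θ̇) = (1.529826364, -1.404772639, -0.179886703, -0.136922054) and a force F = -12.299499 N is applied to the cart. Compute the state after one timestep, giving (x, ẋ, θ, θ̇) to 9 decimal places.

(1.480530083, -1.802697221, -0.184691572, 0.252291816)

sinθ=-0.178918106, cosθ=0.983863970
temp = (F + m·l·θ̇²·sinθ)/(M+m) = (-12.299499 + -0.000863768)/1.332549 = -9.230702037
θ̈ = (g·sinθ − cosθ·temp)/(l·(4/3 − m·cos²θ/(M+m))) = 11.091242158
ẍ = temp − m·l·θ̈·cosθ/(M+m) = -11.339467161
Euler: x'=1.529826364+0.035092·-1.404772639=1.480530083, ẋ'=-1.404772639+0.035092·-11.339467161=-1.802697221
       θ'=-0.179886703+0.035092·-0.136922054=-0.184691572, θ̇'=-0.136922054+0.035092·11.091242158=0.252291816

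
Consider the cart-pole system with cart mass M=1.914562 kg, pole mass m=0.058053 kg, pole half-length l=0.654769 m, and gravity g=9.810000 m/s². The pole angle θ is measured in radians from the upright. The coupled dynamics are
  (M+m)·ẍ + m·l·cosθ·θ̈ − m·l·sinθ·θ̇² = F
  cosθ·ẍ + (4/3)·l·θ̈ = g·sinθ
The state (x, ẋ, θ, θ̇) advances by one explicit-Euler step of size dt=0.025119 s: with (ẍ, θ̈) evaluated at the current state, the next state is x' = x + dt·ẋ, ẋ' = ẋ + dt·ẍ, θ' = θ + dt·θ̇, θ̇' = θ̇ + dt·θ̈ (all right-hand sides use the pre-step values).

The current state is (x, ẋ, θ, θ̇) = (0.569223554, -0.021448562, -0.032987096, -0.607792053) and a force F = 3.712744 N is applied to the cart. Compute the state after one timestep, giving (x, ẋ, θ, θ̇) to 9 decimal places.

(0.568684788, 0.027072171, -0.048254225, -0.672648655)

sinθ=-0.032981114, cosθ=0.999455975
temp = (F + m·l·θ̇²·sinθ)/(M+m) = (3.712744 + -0.000463114)/1.972615 = 1.881908475
θ̈ = (g·sinθ − cosθ·temp)/(l·(4/3 − m·cos²θ/(M+m))) = -2.581973898
ẍ = temp − m·l·θ̈·cosθ/(M+m) = 1.931634754
Euler: x'=0.569223554+0.025119·-0.021448562=0.568684788, ẋ'=-0.021448562+0.025119·1.931634754=0.027072171
       θ'=-0.032987096+0.025119·-0.607792053=-0.048254225, θ̇'=-0.607792053+0.025119·-2.581973898=-0.672648655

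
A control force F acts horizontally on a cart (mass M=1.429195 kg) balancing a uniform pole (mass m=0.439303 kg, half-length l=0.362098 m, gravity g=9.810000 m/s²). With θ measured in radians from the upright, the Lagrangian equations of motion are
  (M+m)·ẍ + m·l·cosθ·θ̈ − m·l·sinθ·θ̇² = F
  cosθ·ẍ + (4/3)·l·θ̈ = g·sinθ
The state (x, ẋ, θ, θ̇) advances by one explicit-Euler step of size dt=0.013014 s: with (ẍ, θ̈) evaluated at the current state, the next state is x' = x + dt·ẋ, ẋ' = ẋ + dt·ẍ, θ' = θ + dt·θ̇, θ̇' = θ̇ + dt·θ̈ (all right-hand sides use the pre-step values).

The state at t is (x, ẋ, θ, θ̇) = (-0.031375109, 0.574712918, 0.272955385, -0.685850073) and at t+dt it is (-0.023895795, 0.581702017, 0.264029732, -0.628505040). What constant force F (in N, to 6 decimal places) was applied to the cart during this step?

F = 1.658277 N

ẍ = (ẋ'−ẋ)/dt = (0.581702017−0.574712918)/0.013014 = 0.537045
θ̈ = (θ̇'−θ̇)/dt = (-0.628505040−-0.685850073)/0.013014 = 4.406411
sinθ=0.269579, cosθ=0.962978
F = (M+m)·ẍ + m·l·cosθ·θ̈ − m·l·sinθ·θ̇² = 1.003467 + 0.674981 − 0.020171 = 1.658277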